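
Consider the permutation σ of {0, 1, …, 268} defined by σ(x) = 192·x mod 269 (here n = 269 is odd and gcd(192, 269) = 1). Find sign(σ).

-1

Orbit of 192 under x↦192x: [192, 11, 229, 121, 98, 255, 2]… (length divides ord_269(192)).
Decompose π into cycles: lengths [268, 1] (2 cycles, including the fixed point 0).
269 − 2 = 267 transpositions; sign(π) = (−1)^267 = -1.
Via Zolotarev, sign(π_{192}) = (192|269) = -1.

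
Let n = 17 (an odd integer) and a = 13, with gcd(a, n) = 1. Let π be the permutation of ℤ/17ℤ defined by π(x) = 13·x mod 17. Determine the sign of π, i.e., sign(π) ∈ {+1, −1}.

Orbit of 4 under x↦13x: [4, 1, 13, 16]… (length divides ord_17(13)).
π_13 has 5 disjoint cycles with lengths [4, 4, 4, 4, 1] on {0,…,16}.
17 − 5 = 12 transpositions; sign(π) = (−1)^12 = +1.
Zolotarev: (13|17) = +1, matching the cycle-count sign.

+1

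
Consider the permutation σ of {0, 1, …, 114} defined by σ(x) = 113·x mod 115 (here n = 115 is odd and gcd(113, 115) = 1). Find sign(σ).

+1

Orbit of 29 under x↦113x: [29, 57, 1, 113, 4, 107, 16]… (length divides ord_115(113)).
Cycle lengths of π_113 on ℤ/115ℤ: [44, 44, 22, 4, 1]; 5 cycles in total.
sign(π) = (−1)^{n − #cycles} = (−1)^{115−5} = (−1)^110 = +1.
(113|115)_J = +1 (Zolotarev's lemma cross-check).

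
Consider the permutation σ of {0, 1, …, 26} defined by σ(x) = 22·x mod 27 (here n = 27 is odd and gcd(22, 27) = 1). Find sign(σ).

Orbit of 4 under x↦22x: [4, 7, 19, 13, 16, 1, 22]… (length divides ord_27(22)).
Cycle type of π: 9×2 + 3×2 + 1×3; total 7 cycles.
Σ(ℓ_i−1) = 27−7 = 20; sign = (−1)^20 = +1.
Check: (22/27) = +1 by Zolotarev.

+1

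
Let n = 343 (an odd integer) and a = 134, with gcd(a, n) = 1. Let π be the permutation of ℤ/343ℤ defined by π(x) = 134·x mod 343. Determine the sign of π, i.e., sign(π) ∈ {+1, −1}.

+1

Orbit of 71 under x↦134x: [71, 253, 288, 176, 260, 197, 330]… (length divides ord_343(134)).
The orbit structure of x ↦ 134x mod 343: 19 orbits of sizes [49, 49, 49, 49, 49, 49, 7, 7, 7, 7, 7, 7, 1, 1, 1, 1, 1, 1, 1].
Σ(ℓ_i−1) = 343−19 = 324; sign = (−1)^324 = +1.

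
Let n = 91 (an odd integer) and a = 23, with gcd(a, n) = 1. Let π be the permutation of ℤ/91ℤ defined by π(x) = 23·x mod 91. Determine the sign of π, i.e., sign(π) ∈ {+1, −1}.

+1

Start at x=1: 1 → 23 → 74 → 64 → 16 → 4 → 1 (one orbit).
Decompose π into cycles: lengths [6, 6, 6, 6, 6, 6, 6, 6, 6, 6, 6, 6, 6, 6, 3, 3, 1] (17 cycles, including the fixed point 0).
sign(π) = (−1)^{n − #cycles} = (−1)^{91−17} = (−1)^74 = +1.
Via Zolotarev, sign(π_{23}) = (23|91) = +1.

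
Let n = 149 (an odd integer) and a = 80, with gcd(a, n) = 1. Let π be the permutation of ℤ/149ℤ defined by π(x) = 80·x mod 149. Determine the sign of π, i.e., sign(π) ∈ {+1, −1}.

Trace 73: π^k(73) = [73, 29, 85, 95, 1, 80, 142] for k=0..6.
Cycle type of π: 37×4 + 1; total 5 cycles.
149 − 5 = 144 transpositions; sign(π) = (−1)^144 = +1.

+1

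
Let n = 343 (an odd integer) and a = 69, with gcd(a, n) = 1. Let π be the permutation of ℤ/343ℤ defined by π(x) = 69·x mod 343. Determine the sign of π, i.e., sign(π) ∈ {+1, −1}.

-1

Start at x=1: 1 → 69 → 302 → 258 → 309 → 55 → 22 → … (one orbit).
π_69 has 10 disjoint cycles with lengths [98, 98, 98, 14, 14, 14, 2, 2, 2, 1] on {0,…,342}.
n − c = 343 − 10 = 333; sign = (−1)^333 = -1.
Zolotarev: (69|343) = -1, matching the cycle-count sign.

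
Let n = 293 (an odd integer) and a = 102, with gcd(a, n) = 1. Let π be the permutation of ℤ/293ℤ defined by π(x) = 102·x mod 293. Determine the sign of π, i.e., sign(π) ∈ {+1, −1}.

+1

Orbit of 132 under x↦102x: [132, 279, 37, 258, 239, 59, 158]… (length divides ord_293(102)).
The orbit structure of x ↦ 102x mod 293: 3 orbits of sizes [146, 146, 1].
Σ(ℓ_i−1) = 293−3 = 290; sign = (−1)^290 = +1.
Via Zolotarev, sign(π_{102}) = (102|293) = +1.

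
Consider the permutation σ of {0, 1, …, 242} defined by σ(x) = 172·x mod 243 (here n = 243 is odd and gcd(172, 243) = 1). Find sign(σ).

+1

Start at x=190: 190 → 118 → 127 → 217 → 145 → 154 → 1 → … (one orbit).
π_172 has 27 disjoint cycles with lengths [27, 27, 27, 27, 27, 27, 9, 9, 9, 9, 9, 9, 3, 3, 3, 3, 3, 3, 1, 1, 1, 1, 1, 1, 1, 1, 1] on {0,…,242}.
27 cycles on 243: each ℓ→(−1)^(ℓ−1), product (−1)^216 = +1.
Via Zolotarev, sign(π_{172}) = (172|243) = +1.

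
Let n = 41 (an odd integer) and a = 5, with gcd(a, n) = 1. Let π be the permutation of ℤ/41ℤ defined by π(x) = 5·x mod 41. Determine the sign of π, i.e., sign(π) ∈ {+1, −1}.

+1

Orbit of 16 under x↦5x: [16, 39, 31, 32, 37, 21, 23]… (length divides ord_41(5)).
Cycle lengths of π_5 on ℤ/41ℤ: [20, 20, 1]; 3 cycles in total.
n − c = 41 − 3 = 38; sign = (−1)^38 = +1.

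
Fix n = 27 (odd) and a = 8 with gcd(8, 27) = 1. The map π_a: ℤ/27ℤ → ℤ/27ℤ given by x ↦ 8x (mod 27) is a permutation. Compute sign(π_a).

Trace 1: π^k(1) = [1, 8, 10, 26, 19, 17] for k=0..5.
Decompose π into cycles: lengths [6, 6, 6, 2, 2, 2, 2, 1] (8 cycles, including the fixed point 0).
With 8 cycles on 27 points, sign = (−1)^{27−8} = -1.

-1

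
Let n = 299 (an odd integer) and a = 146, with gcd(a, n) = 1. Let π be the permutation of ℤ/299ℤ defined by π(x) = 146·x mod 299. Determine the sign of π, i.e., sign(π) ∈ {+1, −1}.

+1

Trace 35: π^k(35) = [35, 27, 55, 256, 1, 146, 87] for k=0..6.
15 cycles of lengths [33, 33, 33, 33, 33, 33, 33, 33, 11, 11, 3, 3, 3, 3, 1].
Σ(ℓ_i−1) = 299−15 = 284; sign = (−1)^284 = +1.
(146|299)_J = +1 (Zolotarev's lemma cross-check).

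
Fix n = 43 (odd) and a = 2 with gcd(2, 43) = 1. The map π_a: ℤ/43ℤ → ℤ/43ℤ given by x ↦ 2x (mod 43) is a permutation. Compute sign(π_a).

Start at x=32: 32 → 21 → 42 → 41 → 39 → 35 → 27 → … (one orbit).
Cycle lengths of π_2 on ℤ/43ℤ: [14, 14, 14, 1]; 4 cycles in total.
Σ(ℓ_i−1) = 43−4 = 39; sign = (−1)^39 = -1.
Via Zolotarev, sign(π_{2}) = (2|43) = -1.

-1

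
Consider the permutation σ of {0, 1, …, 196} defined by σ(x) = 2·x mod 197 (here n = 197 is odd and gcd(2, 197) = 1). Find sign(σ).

-1

Orbit of 143 under x↦2x: [143, 89, 178, 159, 121, 45, 90]… (length divides ord_197(2)).
Cycle type of π: 196 + 1; total 2 cycles.
2 cycles on 197: each ℓ→(−1)^(ℓ−1), product (−1)^195 = -1.
Via Zolotarev, sign(π_{2}) = (2|197) = -1.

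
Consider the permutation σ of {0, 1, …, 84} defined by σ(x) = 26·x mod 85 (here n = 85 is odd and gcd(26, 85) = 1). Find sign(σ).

Start at x=76: 76 → 21 → 36 → 1 → 26 → 81 → 66 → … (one orbit).
The orbit structure of x ↦ 26x mod 85: 15 orbits of sizes [8, 8, 8, 8, 8, 8, 8, 8, 8, 8, 1, 1, 1, 1, 1].
85 − 15 = 70 transpositions; sign(π) = (−1)^70 = +1.
The Jacobi symbol (26|85) = +1 (Zolotarev) agrees.

+1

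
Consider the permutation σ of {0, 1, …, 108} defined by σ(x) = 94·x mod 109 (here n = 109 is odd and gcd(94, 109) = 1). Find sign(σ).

Orbit of 83 under x↦94x: [83, 63, 36, 5, 34, 35, 20]… (length divides ord_109(94)).
Cycle type of π: 54×2 + 1; total 3 cycles.
n − c = 109 − 3 = 106; sign = (−1)^106 = +1.
Check: (94/109) = +1 by Zolotarev.

+1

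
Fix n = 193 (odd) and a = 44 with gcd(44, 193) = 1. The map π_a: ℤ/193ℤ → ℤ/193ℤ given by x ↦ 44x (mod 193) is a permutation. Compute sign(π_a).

-1

Orbit of 84 under x↦44x: [84, 29, 118, 174, 129, 79, 2]… (length divides ord_193(44)).
The orbit structure of x ↦ 44x mod 193: 2 orbits of sizes [192, 1].
Σ(ℓ_i−1) = 193−2 = 191; sign = (−1)^191 = -1.
(44|193)_J = -1 (Zolotarev's lemma cross-check).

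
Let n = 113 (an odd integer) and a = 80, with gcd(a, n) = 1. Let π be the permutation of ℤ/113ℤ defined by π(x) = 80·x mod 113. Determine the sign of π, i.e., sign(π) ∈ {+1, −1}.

-1

Trace 105: π^k(105) = [105, 38, 102, 24, 112, 33, 41] for k=0..6.
Cycle lengths of π_80 on ℤ/113ℤ: [112, 1]; 2 cycles in total.
113 − 2 = 111 transpositions; sign(π) = (−1)^111 = -1.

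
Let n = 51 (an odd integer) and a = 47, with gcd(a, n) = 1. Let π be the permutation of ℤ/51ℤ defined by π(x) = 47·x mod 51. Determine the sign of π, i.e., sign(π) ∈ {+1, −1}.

-1

Trace 38: π^k(38) = [38, 1, 47, 16] for k=0..3.
Cycle type of π: 4×12 + 2 + 1; total 14 cycles.
Σ(ℓ_i−1) = 51−14 = 37; sign = (−1)^37 = -1.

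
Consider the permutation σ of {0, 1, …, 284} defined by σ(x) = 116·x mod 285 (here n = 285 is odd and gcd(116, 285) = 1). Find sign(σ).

+1

Start at x=61: 61 → 236 → 16 → 146 → 121 → 71 → 256 → … (one orbit).
Decompose π into cycles: lengths [18, 18, 18, 18, 18, 18, 18, 18, 18, 18, 18, 18, 18, 18, 18, 2, 2, 2, 2, 2, 1, 1, 1, 1, 1] (25 cycles, including the fixed point 0).
sign(π) = (−1)^{n − #cycles} = (−1)^{285−25} = (−1)^260 = +1.
(116|285)_J = +1 (Zolotarev's lemma cross-check).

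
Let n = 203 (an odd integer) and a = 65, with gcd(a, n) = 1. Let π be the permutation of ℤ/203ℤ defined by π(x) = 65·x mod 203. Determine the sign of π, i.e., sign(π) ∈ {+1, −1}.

Trace 1: π^k(1) = [1, 65, 165, 169, 23, 74, 141] for k=0..6.
15 cycles of lengths [21, 21, 21, 21, 21, 21, 21, 21, 7, 7, 7, 7, 3, 3, 1].
With 15 cycles on 203 points, sign = (−1)^{203−15} = +1.
(65|203)_J = +1 (Zolotarev's lemma cross-check).

+1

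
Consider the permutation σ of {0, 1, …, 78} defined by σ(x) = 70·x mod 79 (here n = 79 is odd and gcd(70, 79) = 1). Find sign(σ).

-1

Start at x=14: 14 → 32 → 28 → 64 → 56 → 49 → 33 → … (one orbit).
Decompose π into cycles: lengths [78, 1] (2 cycles, including the fixed point 0).
79 − 2 = 77 transpositions; sign(π) = (−1)^77 = -1.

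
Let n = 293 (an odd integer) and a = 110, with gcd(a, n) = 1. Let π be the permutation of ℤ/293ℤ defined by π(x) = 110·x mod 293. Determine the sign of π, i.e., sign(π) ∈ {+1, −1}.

-1

Start at x=214: 214 → 100 → 159 → 203 → 62 → 81 → 120 → … (one orbit).
π_110 has 2 disjoint cycles with lengths [292, 1] on {0,…,292}.
With 2 cycles on 293 points, sign = (−1)^{293−2} = -1.
Zolotarev: (110|293) = -1, matching the cycle-count sign.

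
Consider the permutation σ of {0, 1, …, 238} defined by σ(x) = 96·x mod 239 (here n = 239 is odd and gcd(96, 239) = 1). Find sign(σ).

Orbit of 64 under x↦96x: [64, 169, 211, 180, 72, 220, 88]… (length divides ord_239(96)).
Cycle lengths of π_96 on ℤ/239ℤ: [119, 119, 1]; 3 cycles in total.
Σ(ℓ_i−1) = 239−3 = 236; sign = (−1)^236 = +1.

+1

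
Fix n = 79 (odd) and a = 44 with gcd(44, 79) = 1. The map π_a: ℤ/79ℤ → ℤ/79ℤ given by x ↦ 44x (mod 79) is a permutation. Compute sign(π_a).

+1

Start at x=46: 46 → 49 → 23 → 64 → 51 → 32 → 65 → … (one orbit).
Decompose π into cycles: lengths [39, 39, 1] (3 cycles, including the fixed point 0).
n − c = 79 − 3 = 76; sign = (−1)^76 = +1.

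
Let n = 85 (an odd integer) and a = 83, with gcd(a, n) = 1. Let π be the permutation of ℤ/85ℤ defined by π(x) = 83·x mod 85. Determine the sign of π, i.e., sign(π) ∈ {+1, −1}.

-1

Orbit of 83 under x↦83x: [83, 4, 77, 16, 53, 64, 42]… (length divides ord_85(83)).
The orbit structure of x ↦ 83x mod 85: 12 orbits of sizes [8, 8, 8, 8, 8, 8, 8, 8, 8, 8, 4, 1].
Σ(ℓ_i−1) = 85−12 = 73; sign = (−1)^73 = -1.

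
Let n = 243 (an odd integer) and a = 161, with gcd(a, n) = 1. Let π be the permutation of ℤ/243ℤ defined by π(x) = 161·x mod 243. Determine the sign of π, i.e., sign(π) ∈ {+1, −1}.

-1

Start at x=163: 163 → 242 → 82 → 80 → 1 → 161 → 163 (one orbit).
Cycle lengths of π_161 on ℤ/243ℤ: [6, 6, 6, 6, 6, 6, 6, 6, 6, 6, 6, 6, 6, 6, 6, 6, 6, 6, 6, 6, 6, 6, 6, 6, 6, 6, 6, 2, 2, 2, 2, 2, 2, 2, 2, 2, 2, 2, 2, 2, 2, 2, 2, 2, 2, 2, 2, 2, 2, 2, 2, 2, 2, 2, 2, 2, 2, 2, 2, 2, 2, 2, 2, 2, 2, 2, 2, 1]; 68 cycles in total.
68 cycles on 243: each ℓ→(−1)^(ℓ−1), product (−1)^175 = -1.
The Jacobi symbol (161|243) = -1 (Zolotarev) agrees.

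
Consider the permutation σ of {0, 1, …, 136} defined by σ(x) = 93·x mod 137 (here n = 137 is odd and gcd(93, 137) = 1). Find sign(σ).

Trace 128: π^k(128) = [128, 122, 112, 4, 98, 72, 120] for k=0..6.
Decompose π into cycles: lengths [68, 68, 1] (3 cycles, including the fixed point 0).
sign(π) = (−1)^{n − #cycles} = (−1)^{137−3} = (−1)^134 = +1.
Via Zolotarev, sign(π_{93}) = (93|137) = +1.

+1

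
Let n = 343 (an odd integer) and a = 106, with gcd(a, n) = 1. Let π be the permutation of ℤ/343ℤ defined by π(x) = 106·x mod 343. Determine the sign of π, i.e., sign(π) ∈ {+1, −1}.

Orbit of 197 under x↦106x: [197, 302, 113, 316, 225, 183, 190]… (length divides ord_343(106)).
19 cycles of lengths [49, 49, 49, 49, 49, 49, 7, 7, 7, 7, 7, 7, 1, 1, 1, 1, 1, 1, 1].
sign(π) = (−1)^{n − #cycles} = (−1)^{343−19} = (−1)^324 = +1.
The Jacobi symbol (106|343) = +1 (Zolotarev) agrees.

+1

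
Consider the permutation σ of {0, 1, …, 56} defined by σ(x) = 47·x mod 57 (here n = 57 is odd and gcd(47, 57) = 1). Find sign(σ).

Trace 16: π^k(16) = [16, 11, 4, 17, 1, 47, 43] for k=0..6.
Cycle lengths of π_47 on ℤ/57ℤ: [18, 18, 9, 9, 2, 1]; 6 cycles in total.
Σ(ℓ_i−1) = 57−6 = 51; sign = (−1)^51 = -1.
(47|57)_J = -1 (Zolotarev's lemma cross-check).

-1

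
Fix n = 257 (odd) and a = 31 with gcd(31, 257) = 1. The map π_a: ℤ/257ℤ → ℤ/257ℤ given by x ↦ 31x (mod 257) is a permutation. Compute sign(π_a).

Trace 98: π^k(98) = [98, 211, 116, 255, 195, 134, 42] for k=0..6.
Cycle lengths of π_31 on ℤ/257ℤ: [128, 128, 1]; 3 cycles in total.
3 cycles on 257: each ℓ→(−1)^(ℓ−1), product (−1)^254 = +1.
Check: (31/257) = +1 by Zolotarev.

+1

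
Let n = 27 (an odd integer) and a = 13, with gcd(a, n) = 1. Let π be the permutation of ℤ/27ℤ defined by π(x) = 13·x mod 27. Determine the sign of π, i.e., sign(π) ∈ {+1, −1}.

Trace 19: π^k(19) = [19, 4, 25, 1, 13, 7, 10] for k=0..6.
7 cycles of lengths [9, 9, 3, 3, 1, 1, 1].
27 − 7 = 20 transpositions; sign(π) = (−1)^20 = +1.

+1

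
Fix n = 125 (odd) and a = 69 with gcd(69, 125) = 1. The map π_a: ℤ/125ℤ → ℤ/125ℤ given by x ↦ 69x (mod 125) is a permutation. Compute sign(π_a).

+1

Orbit of 14 under x↦69x: [14, 91, 29, 1, 69, 11, 9]… (length divides ord_125(69)).
The orbit structure of x ↦ 69x mod 125: 7 orbits of sizes [50, 50, 10, 10, 2, 2, 1].
With 7 cycles on 125 points, sign = (−1)^{125−7} = +1.
Via Zolotarev, sign(π_{69}) = (69|125) = +1.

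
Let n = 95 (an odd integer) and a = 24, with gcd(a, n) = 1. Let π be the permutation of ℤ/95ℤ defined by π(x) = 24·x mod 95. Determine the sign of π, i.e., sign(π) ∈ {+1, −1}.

+1

Trace 44: π^k(44) = [44, 11, 74, 66, 64, 16, 4] for k=0..6.
9 cycles of lengths [18, 18, 18, 18, 9, 9, 2, 2, 1].
95 − 9 = 86 transpositions; sign(π) = (−1)^86 = +1.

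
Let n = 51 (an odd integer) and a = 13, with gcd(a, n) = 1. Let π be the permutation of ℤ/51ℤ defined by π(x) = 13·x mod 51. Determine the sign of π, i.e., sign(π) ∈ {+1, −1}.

Start at x=13: 13 → 16 → 4 → 1 → 13 (one orbit).
Decompose π into cycles: lengths [4, 4, 4, 4, 4, 4, 4, 4, 4, 4, 4, 4, 1, 1, 1] (15 cycles, including the fixed point 0).
With 15 cycles on 51 points, sign = (−1)^{51−15} = +1.
Zolotarev: (13|51) = +1, matching the cycle-count sign.

+1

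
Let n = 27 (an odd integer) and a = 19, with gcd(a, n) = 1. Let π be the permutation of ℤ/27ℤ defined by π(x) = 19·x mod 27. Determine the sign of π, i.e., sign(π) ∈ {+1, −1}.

Trace 10: π^k(10) = [10, 1, 19] for k=0..2.
15 cycles of lengths [3, 3, 3, 3, 3, 3, 1, 1, 1, 1, 1, 1, 1, 1, 1].
With 15 cycles on 27 points, sign = (−1)^{27−15} = +1.
The Jacobi symbol (19|27) = +1 (Zolotarev) agrees.

+1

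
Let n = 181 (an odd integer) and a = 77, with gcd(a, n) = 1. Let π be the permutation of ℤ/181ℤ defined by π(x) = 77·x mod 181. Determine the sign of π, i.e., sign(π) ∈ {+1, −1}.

-1

Trace 24: π^k(24) = [24, 38, 30, 138, 128, 82, 160] for k=0..6.
Decompose π into cycles: lengths [180, 1] (2 cycles, including the fixed point 0).
With 2 cycles on 181 points, sign = (−1)^{181−2} = -1.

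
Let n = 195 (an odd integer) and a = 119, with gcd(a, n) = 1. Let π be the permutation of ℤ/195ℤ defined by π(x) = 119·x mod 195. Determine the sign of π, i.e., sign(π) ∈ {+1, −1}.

Trace 119: π^k(119) = [119, 121, 164, 16, 149, 181, 89] for k=0..6.
The orbit structure of x ↦ 119x mod 195: 23 orbits of sizes [12, 12, 12, 12, 12, 12, 12, 12, 12, 12, 12, 12, 12, 12, 12, 2, 2, 2, 2, 2, 2, 2, 1].
Σ(ℓ_i−1) = 195−23 = 172; sign = (−1)^172 = +1.

+1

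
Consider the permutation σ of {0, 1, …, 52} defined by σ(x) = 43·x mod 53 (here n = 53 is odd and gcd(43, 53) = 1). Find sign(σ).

Start at x=38: 38 → 44 → 37 → 1 → 43 → 47 → 7 → … (one orbit).
3 cycles of lengths [26, 26, 1].
Σ(ℓ_i−1) = 53−3 = 50; sign = (−1)^50 = +1.

+1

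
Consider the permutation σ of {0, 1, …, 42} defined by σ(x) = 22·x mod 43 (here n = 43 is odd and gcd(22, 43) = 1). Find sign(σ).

Orbit of 2 under x↦22x: [2, 1, 22, 11, 27, 35, 39]… (length divides ord_43(22)).
Cycle lengths of π_22 on ℤ/43ℤ: [14, 14, 14, 1]; 4 cycles in total.
Σ(ℓ_i−1) = 43−4 = 39; sign = (−1)^39 = -1.

-1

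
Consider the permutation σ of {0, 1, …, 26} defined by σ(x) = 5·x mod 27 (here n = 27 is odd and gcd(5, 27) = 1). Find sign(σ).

Orbit of 5 under x↦5x: [5, 25, 17, 4, 20, 19, 14]… (length divides ord_27(5)).
π_5 has 4 disjoint cycles with lengths [18, 6, 2, 1] on {0,…,26}.
With 4 cycles on 27 points, sign = (−1)^{27−4} = -1.
Via Zolotarev, sign(π_{5}) = (5|27) = -1.

-1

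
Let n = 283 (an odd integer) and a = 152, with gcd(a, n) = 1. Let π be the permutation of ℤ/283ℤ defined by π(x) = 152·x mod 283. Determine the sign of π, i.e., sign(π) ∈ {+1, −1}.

+1

Trace 264: π^k(264) = [264, 225, 240, 256, 141, 207, 51] for k=0..6.
π_152 has 7 disjoint cycles with lengths [47, 47, 47, 47, 47, 47, 1] on {0,…,282}.
7 cycles on 283: each ℓ→(−1)^(ℓ−1), product (−1)^276 = +1.
Check: (152/283) = +1 by Zolotarev.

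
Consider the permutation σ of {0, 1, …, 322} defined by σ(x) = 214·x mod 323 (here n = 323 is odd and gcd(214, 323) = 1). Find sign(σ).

-1

Orbit of 296 under x↦214x: [296, 36, 275, 64, 130, 42, 267]… (length divides ord_323(214)).
6 cycles of lengths [144, 144, 16, 9, 9, 1].
323 − 6 = 317 transpositions; sign(π) = (−1)^317 = -1.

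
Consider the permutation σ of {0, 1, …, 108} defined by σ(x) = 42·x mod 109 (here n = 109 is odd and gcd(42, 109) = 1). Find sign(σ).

-1

Start at x=100: 100 → 58 → 38 → 70 → 106 → 92 → 49 → … (one orbit).
Cycle type of π: 108 + 1; total 2 cycles.
Σ(ℓ_i−1) = 109−2 = 107; sign = (−1)^107 = -1.
(42|109)_J = -1 (Zolotarev's lemma cross-check).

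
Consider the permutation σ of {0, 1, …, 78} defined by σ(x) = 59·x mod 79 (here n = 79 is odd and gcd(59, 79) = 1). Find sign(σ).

-1

Trace 76: π^k(76) = [76, 60, 64, 63, 4, 78, 20] for k=0..6.
Decompose π into cycles: lengths [78, 1] (2 cycles, including the fixed point 0).
n − c = 79 − 2 = 77; sign = (−1)^77 = -1.
Zolotarev: (59|79) = -1, matching the cycle-count sign.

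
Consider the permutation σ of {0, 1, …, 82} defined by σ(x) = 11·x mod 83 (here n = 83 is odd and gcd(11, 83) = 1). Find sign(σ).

+1

Start at x=61: 61 → 7 → 77 → 17 → 21 → 65 → 51 → … (one orbit).
Decompose π into cycles: lengths [41, 41, 1] (3 cycles, including the fixed point 0).
sign(π) = (−1)^{n − #cycles} = (−1)^{83−3} = (−1)^80 = +1.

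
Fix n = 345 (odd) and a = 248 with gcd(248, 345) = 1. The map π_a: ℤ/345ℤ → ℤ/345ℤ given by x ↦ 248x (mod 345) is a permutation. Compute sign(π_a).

+1

Orbit of 211 under x↦248x: [211, 233, 169, 167, 16, 173, 124]… (length divides ord_345(248)).
The orbit structure of x ↦ 248x mod 345: 15 orbits of sizes [44, 44, 44, 44, 44, 44, 22, 22, 11, 11, 4, 4, 4, 2, 1].
15 cycles on 345: each ℓ→(−1)^(ℓ−1), product (−1)^330 = +1.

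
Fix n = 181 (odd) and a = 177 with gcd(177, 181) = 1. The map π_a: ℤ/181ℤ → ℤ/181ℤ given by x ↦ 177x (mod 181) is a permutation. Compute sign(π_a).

Orbit of 1 under x↦177x: [1, 177, 16, 117, 75, 62, 114]… (length divides ord_181(177)).
The orbit structure of x ↦ 177x mod 181: 5 orbits of sizes [45, 45, 45, 45, 1].
sign(π) = (−1)^{n − #cycles} = (−1)^{181−5} = (−1)^176 = +1.

+1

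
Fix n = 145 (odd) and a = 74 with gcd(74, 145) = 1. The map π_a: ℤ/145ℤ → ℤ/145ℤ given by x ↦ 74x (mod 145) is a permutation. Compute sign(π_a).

Start at x=54: 54 → 81 → 49 → 1 → 74 → 111 → 94 → … (one orbit).
π_74 has 15 disjoint cycles with lengths [14, 14, 14, 14, 14, 14, 14, 14, 7, 7, 7, 7, 2, 2, 1] on {0,…,144}.
145 − 15 = 130 transpositions; sign(π) = (−1)^130 = +1.

+1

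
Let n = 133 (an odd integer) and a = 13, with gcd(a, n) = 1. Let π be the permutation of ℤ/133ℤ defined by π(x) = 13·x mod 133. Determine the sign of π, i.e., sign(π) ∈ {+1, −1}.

Start at x=106: 106 → 48 → 92 → 132 → 120 → 97 → 64 → … (one orbit).
π_13 has 11 disjoint cycles with lengths [18, 18, 18, 18, 18, 18, 18, 2, 2, 2, 1] on {0,…,132}.
Σ(ℓ_i−1) = 133−11 = 122; sign = (−1)^122 = +1.

+1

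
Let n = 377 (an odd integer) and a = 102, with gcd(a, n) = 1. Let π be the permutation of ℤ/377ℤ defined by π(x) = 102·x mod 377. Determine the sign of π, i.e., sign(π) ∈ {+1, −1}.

Start at x=253: 253 → 170 → 375 → 173 → 304 → 94 → 163 → … (one orbit).
π_102 has 7 disjoint cycles with lengths [84, 84, 84, 84, 28, 12, 1] on {0,…,376}.
377 − 7 = 370 transpositions; sign(π) = (−1)^370 = +1.
(102|377)_J = +1 (Zolotarev's lemma cross-check).

+1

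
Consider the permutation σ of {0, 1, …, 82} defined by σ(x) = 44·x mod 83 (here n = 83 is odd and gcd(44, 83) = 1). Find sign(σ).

Start at x=21: 21 → 11 → 69 → 48 → 37 → 51 → 3 → … (one orbit).
3 cycles of lengths [41, 41, 1].
sign(π) = (−1)^{n − #cycles} = (−1)^{83−3} = (−1)^80 = +1.

+1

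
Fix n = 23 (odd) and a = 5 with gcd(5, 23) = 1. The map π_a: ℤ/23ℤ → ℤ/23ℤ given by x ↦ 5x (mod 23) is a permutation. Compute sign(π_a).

Orbit of 20 under x↦5x: [20, 8, 17, 16, 11, 9, 22]… (length divides ord_23(5)).
π_5 has 2 disjoint cycles with lengths [22, 1] on {0,…,22}.
n − c = 23 − 2 = 21; sign = (−1)^21 = -1.
Zolotarev: (5|23) = -1, matching the cycle-count sign.

-1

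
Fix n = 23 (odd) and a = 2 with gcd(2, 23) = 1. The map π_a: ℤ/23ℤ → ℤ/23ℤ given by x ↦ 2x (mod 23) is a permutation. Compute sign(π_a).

Trace 13: π^k(13) = [13, 3, 6, 12, 1, 2, 4] for k=0..6.
3 cycles of lengths [11, 11, 1].
Σ(ℓ_i−1) = 23−3 = 20; sign = (−1)^20 = +1.
Check: (2/23) = +1 by Zolotarev.

+1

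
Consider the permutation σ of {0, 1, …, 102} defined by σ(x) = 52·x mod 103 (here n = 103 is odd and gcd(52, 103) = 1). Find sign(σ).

+1

Trace 49: π^k(49) = [49, 76, 38, 19, 61, 82, 41] for k=0..6.
Decompose π into cycles: lengths [51, 51, 1] (3 cycles, including the fixed point 0).
103 − 3 = 100 transpositions; sign(π) = (−1)^100 = +1.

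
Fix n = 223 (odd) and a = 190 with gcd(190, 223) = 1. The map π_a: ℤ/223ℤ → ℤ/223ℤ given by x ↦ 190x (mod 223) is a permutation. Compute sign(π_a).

-1

Trace 215: π^k(215) = [215, 41, 208, 49, 167, 64, 118] for k=0..6.
Cycle lengths of π_190 on ℤ/223ℤ: [74, 74, 74, 1]; 4 cycles in total.
Σ(ℓ_i−1) = 223−4 = 219; sign = (−1)^219 = -1.
Zolotarev: (190|223) = -1, matching the cycle-count sign.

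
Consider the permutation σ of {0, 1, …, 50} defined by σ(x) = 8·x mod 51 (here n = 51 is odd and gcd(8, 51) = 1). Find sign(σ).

-1

Orbit of 4 under x↦8x: [4, 32, 1, 8, 13, 2, 16]… (length divides ord_51(8)).
π_8 has 8 disjoint cycles with lengths [8, 8, 8, 8, 8, 8, 2, 1] on {0,…,50}.
With 8 cycles on 51 points, sign = (−1)^{51−8} = -1.
Zolotarev: (8|51) = -1, matching the cycle-count sign.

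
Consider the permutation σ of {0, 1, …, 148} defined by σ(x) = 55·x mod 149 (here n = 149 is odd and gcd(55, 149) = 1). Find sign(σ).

-1

Trace 15: π^k(15) = [15, 80, 79, 24, 128, 37, 98] for k=0..6.
Decompose π into cycles: lengths [148, 1] (2 cycles, including the fixed point 0).
n − c = 149 − 2 = 147; sign = (−1)^147 = -1.
The Jacobi symbol (55|149) = -1 (Zolotarev) agrees.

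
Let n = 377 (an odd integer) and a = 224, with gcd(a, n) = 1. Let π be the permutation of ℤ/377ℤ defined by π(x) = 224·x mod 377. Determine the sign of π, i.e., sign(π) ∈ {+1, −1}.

Start at x=373: 373 → 235 → 237 → 308 → 1 → 224 → 35 → … (one orbit).
10 cycles of lengths [84, 84, 84, 84, 28, 3, 3, 3, 3, 1].
n − c = 377 − 10 = 367; sign = (−1)^367 = -1.
The Jacobi symbol (224|377) = -1 (Zolotarev) agrees.

-1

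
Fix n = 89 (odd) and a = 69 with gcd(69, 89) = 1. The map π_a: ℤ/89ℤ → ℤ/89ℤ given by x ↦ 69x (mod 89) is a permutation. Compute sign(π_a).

Start at x=81: 81 → 71 → 4 → 9 → 87 → 40 → 1 → … (one orbit).
Decompose π into cycles: lengths [44, 44, 1] (3 cycles, including the fixed point 0).
3 cycles on 89: each ℓ→(−1)^(ℓ−1), product (−1)^86 = +1.
(69|89)_J = +1 (Zolotarev's lemma cross-check).

+1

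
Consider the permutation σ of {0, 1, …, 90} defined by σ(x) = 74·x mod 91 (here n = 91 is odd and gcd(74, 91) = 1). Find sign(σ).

+1

Start at x=74: 74 → 16 → 1 → 74 (one orbit).
31 cycles of lengths [3, 3, 3, 3, 3, 3, 3, 3, 3, 3, 3, 3, 3, 3, 3, 3, 3, 3, 3, 3, 3, 3, 3, 3, 3, 3, 3, 3, 3, 3, 1].
31 cycles on 91: each ℓ→(−1)^(ℓ−1), product (−1)^60 = +1.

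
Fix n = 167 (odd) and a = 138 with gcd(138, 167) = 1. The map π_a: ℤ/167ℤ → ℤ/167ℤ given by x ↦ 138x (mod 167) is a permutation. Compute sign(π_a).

-1

Orbit of 51 under x↦138x: [51, 24, 139, 144, 166, 29, 161]… (length divides ord_167(138)).
Cycle type of π: 166 + 1; total 2 cycles.
sign(π) = (−1)^{n − #cycles} = (−1)^{167−2} = (−1)^165 = -1.
The Jacobi symbol (138|167) = -1 (Zolotarev) agrees.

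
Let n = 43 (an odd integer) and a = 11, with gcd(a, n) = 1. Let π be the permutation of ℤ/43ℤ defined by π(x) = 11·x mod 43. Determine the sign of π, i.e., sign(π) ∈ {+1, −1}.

+1

Orbit of 21 under x↦11x: [21, 16, 4, 1, 11, 35, 41]… (length divides ord_43(11)).
Cycle type of π: 7×6 + 1; total 7 cycles.
sign(π) = (−1)^{n − #cycles} = (−1)^{43−7} = (−1)^36 = +1.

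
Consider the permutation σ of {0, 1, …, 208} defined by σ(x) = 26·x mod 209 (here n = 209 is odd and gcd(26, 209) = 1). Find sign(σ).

+1

Start at x=26: 26 → 49 → 20 → 102 → 144 → 191 → 159 → … (one orbit).
Cycle lengths of π_26 on ℤ/209ℤ: [15, 15, 15, 15, 15, 15, 15, 15, 15, 15, 15, 15, 5, 5, 3, 3, 3, 3, 3, 3, 1]; 21 cycles in total.
21 cycles on 209: each ℓ→(−1)^(ℓ−1), product (−1)^188 = +1.
The Jacobi symbol (26|209) = +1 (Zolotarev) agrees.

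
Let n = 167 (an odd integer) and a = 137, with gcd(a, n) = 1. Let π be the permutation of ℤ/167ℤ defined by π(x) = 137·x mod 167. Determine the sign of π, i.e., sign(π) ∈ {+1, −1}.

Start at x=96: 96 → 126 → 61 → 7 → 124 → 121 → 44 → … (one orbit).
Cycle lengths of π_137 on ℤ/167ℤ: [83, 83, 1]; 3 cycles in total.
With 3 cycles on 167 points, sign = (−1)^{167−3} = +1.

+1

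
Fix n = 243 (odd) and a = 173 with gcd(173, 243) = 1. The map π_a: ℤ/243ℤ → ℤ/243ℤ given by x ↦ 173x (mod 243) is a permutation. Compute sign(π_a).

Start at x=187: 187 → 32 → 190 → 65 → 67 → 170 → 7 → … (one orbit).
Cycle type of π: 162 + 54 + 18 + 6 + 2 + 1; total 6 cycles.
243 − 6 = 237 transpositions; sign(π) = (−1)^237 = -1.
Via Zolotarev, sign(π_{173}) = (173|243) = -1.

-1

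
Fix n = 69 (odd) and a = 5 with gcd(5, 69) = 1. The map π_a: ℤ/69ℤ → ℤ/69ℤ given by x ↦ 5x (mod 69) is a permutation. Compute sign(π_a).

Start at x=14: 14 → 1 → 5 → 25 → 56 → 4 → 20 → … (one orbit).
Cycle type of π: 22×3 + 2 + 1; total 5 cycles.
With 5 cycles on 69 points, sign = (−1)^{69−5} = +1.
The Jacobi symbol (5|69) = +1 (Zolotarev) agrees.

+1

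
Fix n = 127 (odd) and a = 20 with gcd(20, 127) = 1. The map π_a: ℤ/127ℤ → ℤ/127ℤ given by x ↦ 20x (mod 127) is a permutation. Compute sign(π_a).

Orbit of 126 under x↦20x: [126, 107, 108, 1, 20, 19]… (length divides ord_127(20)).
Cycle type of π: 6×21 + 1; total 22 cycles.
Σ(ℓ_i−1) = 127−22 = 105; sign = (−1)^105 = -1.

-1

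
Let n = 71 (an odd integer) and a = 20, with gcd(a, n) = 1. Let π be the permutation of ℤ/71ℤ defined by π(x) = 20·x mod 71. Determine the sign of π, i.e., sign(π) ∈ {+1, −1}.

+1

Trace 45: π^k(45) = [45, 48, 37, 30, 32, 1, 20] for k=0..6.
Cycle type of π: 7×10 + 1; total 11 cycles.
With 11 cycles on 71 points, sign = (−1)^{71−11} = +1.
The Jacobi symbol (20|71) = +1 (Zolotarev) agrees.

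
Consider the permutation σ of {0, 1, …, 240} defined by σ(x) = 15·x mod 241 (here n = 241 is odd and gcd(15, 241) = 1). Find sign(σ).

Trace 15: π^k(15) = [15, 225, 1] for k=0..2.
π_15 has 81 disjoint cycles with lengths [3, 3, 3, 3, 3, 3, 3, 3, 3, 3, 3, 3, 3, 3, 3, 3, 3, 3, 3, 3, 3, 3, 3, 3, 3, 3, 3, 3, 3, 3, 3, 3, 3, 3, 3, 3, 3, 3, 3, 3, 3, 3, 3, 3, 3, 3, 3, 3, 3, 3, 3, 3, 3, 3, 3, 3, 3, 3, 3, 3, 3, 3, 3, 3, 3, 3, 3, 3, 3, 3, 3, 3, 3, 3, 3, 3, 3, 3, 3, 3, 1] on {0,…,240}.
sign(π) = (−1)^{n − #cycles} = (−1)^{241−81} = (−1)^160 = +1.
(15|241)_J = +1 (Zolotarev's lemma cross-check).

+1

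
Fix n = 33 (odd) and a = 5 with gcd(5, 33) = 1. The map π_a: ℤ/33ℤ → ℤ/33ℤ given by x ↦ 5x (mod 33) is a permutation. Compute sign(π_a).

-1

Orbit of 4 under x↦5x: [4, 20, 1, 5, 25, 26, 31]… (length divides ord_33(5)).
Decompose π into cycles: lengths [10, 10, 5, 5, 2, 1] (6 cycles, including the fixed point 0).
Σ(ℓ_i−1) = 33−6 = 27; sign = (−1)^27 = -1.
The Jacobi symbol (5|33) = -1 (Zolotarev) agrees.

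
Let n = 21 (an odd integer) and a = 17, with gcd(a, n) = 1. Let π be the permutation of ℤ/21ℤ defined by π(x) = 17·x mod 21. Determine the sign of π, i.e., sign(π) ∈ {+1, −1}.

Start at x=4: 4 → 5 → 1 → 17 → 16 → 20 → 4 (one orbit).
The orbit structure of x ↦ 17x mod 21: 5 orbits of sizes [6, 6, 6, 2, 1].
21 − 5 = 16 transpositions; sign(π) = (−1)^16 = +1.

+1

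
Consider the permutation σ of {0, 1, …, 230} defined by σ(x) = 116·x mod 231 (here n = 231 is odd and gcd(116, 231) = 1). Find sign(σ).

Start at x=197: 197 → 214 → 107 → 169 → 200 → 100 → 50 → … (one orbit).
Decompose π into cycles: lengths [30, 30, 30, 30, 30, 30, 10, 10, 10, 6, 6, 3, 3, 2, 1] (15 cycles, including the fixed point 0).
With 15 cycles on 231 points, sign = (−1)^{231−15} = +1.
The Jacobi symbol (116|231) = +1 (Zolotarev) agrees.

+1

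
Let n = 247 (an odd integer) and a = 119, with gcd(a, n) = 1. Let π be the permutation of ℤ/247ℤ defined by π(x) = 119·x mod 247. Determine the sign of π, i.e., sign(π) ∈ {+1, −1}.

Orbit of 123 under x↦119x: [123, 64, 206, 61, 96, 62, 215]… (length divides ord_247(119)).
The orbit structure of x ↦ 119x mod 247: 10 orbits of sizes [36, 36, 36, 36, 36, 36, 12, 9, 9, 1].
With 10 cycles on 247 points, sign = (−1)^{247−10} = -1.

-1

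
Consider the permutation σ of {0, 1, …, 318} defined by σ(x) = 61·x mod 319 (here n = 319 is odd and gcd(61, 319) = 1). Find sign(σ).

Orbit of 84 under x↦61x: [84, 20, 263, 93, 250, 257, 46]… (length divides ord_319(61)).
Decompose π into cycles: lengths [140, 140, 28, 10, 1] (5 cycles, including the fixed point 0).
sign(π) = (−1)^{n − #cycles} = (−1)^{319−5} = (−1)^314 = +1.
Via Zolotarev, sign(π_{61}) = (61|319) = +1.

+1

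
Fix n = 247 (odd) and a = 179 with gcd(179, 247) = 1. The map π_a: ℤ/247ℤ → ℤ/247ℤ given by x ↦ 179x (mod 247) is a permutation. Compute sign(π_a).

Trace 69: π^k(69) = [69, 1, 179, 178, 246, 68] for k=0..5.
Decompose π into cycles: lengths [6, 6, 6, 6, 6, 6, 6, 6, 6, 6, 6, 6, 6, 6, 6, 6, 6, 6, 6, 6, 6, 6, 6, 6, 6, 6, 6, 6, 6, 6, 6, 6, 6, 6, 6, 6, 6, 6, 6, 6, 6, 1] (42 cycles, including the fixed point 0).
With 42 cycles on 247 points, sign = (−1)^{247−42} = -1.
Zolotarev: (179|247) = -1, matching the cycle-count sign.

-1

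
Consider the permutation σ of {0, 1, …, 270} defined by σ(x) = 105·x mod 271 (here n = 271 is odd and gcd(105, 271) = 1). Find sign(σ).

-1

Orbit of 84 under x↦105x: [84, 148, 93, 9, 132, 39, 30]… (length divides ord_271(105)).
π_105 has 4 disjoint cycles with lengths [90, 90, 90, 1] on {0,…,270}.
Σ(ℓ_i−1) = 271−4 = 267; sign = (−1)^267 = -1.
(105|271)_J = -1 (Zolotarev's lemma cross-check).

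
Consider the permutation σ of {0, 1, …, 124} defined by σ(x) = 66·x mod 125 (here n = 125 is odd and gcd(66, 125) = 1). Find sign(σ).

+1

Orbit of 1 under x↦66x: [1, 66, 106, 121, 111, 76, 16]… (length divides ord_125(66)).
Cycle lengths of π_66 on ℤ/125ℤ: [25, 25, 25, 25, 5, 5, 5, 5, 1, 1, 1, 1, 1]; 13 cycles in total.
125 − 13 = 112 transpositions; sign(π) = (−1)^112 = +1.
The Jacobi symbol (66|125) = +1 (Zolotarev) agrees.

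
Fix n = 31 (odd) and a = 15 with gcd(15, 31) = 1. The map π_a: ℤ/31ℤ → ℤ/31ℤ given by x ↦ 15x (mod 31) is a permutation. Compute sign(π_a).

-1

Orbit of 30 under x↦15x: [30, 16, 23, 4, 29, 1, 15]… (length divides ord_31(15)).
π_15 has 4 disjoint cycles with lengths [10, 10, 10, 1] on {0,…,30}.
With 4 cycles on 31 points, sign = (−1)^{31−4} = -1.
Zolotarev: (15|31) = -1, matching the cycle-count sign.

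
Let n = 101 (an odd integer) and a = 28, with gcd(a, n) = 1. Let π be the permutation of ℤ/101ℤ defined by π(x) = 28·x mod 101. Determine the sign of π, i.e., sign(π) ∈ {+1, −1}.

Start at x=4: 4 → 11 → 5 → 39 → 82 → 74 → 52 → … (one orbit).
π_28 has 2 disjoint cycles with lengths [100, 1] on {0,…,100}.
sign(π) = (−1)^{n − #cycles} = (−1)^{101−2} = (−1)^99 = -1.
The Jacobi symbol (28|101) = -1 (Zolotarev) agrees.

-1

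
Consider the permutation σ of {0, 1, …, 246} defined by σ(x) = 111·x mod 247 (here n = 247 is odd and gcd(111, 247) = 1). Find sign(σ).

Trace 74: π^k(74) = [74, 63, 77, 149, 237, 125, 43] for k=0..6.
Cycle lengths of π_111 on ℤ/247ℤ: [36, 36, 36, 36, 36, 36, 12, 9, 9, 1]; 10 cycles in total.
10 cycles on 247: each ℓ→(−1)^(ℓ−1), product (−1)^237 = -1.
(111|247)_J = -1 (Zolotarev's lemma cross-check).

-1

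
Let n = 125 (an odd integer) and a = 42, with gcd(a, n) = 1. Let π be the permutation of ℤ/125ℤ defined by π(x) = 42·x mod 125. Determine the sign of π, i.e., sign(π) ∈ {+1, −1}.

-1

Orbit of 34 under x↦42x: [34, 53, 101, 117, 39, 13, 46]… (length divides ord_125(42)).
The orbit structure of x ↦ 42x mod 125: 4 orbits of sizes [100, 20, 4, 1].
sign(π) = (−1)^{n − #cycles} = (−1)^{125−4} = (−1)^121 = -1.
The Jacobi symbol (42|125) = -1 (Zolotarev) agrees.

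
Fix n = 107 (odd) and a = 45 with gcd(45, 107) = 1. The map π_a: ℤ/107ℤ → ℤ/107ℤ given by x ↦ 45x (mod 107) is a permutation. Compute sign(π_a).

Start at x=83: 83 → 97 → 85 → 80 → 69 → 2 → 90 → … (one orbit).
Cycle lengths of π_45 on ℤ/107ℤ: [106, 1]; 2 cycles in total.
2 cycles on 107: each ℓ→(−1)^(ℓ−1), product (−1)^105 = -1.

-1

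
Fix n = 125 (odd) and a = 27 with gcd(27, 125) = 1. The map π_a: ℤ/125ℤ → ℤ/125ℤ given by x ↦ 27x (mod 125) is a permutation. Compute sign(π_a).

Trace 113: π^k(113) = [113, 51, 2, 54, 83, 116, 7] for k=0..6.
The orbit structure of x ↦ 27x mod 125: 4 orbits of sizes [100, 20, 4, 1].
4 cycles on 125: each ℓ→(−1)^(ℓ−1), product (−1)^121 = -1.

-1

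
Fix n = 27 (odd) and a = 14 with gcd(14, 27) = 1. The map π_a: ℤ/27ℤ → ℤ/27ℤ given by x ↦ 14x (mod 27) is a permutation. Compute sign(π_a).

Orbit of 17 under x↦14x: [17, 22, 11, 19, 23, 25, 26]… (length divides ord_27(14)).
Cycle type of π: 18 + 6 + 2 + 1; total 4 cycles.
n − c = 27 − 4 = 23; sign = (−1)^23 = -1.
Check: (14/27) = -1 by Zolotarev.

-1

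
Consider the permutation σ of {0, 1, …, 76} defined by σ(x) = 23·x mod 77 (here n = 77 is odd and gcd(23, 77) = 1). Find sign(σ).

+1

Trace 23: π^k(23) = [23, 67, 1] for k=0..2.
Cycle lengths of π_23 on ℤ/77ℤ: [3, 3, 3, 3, 3, 3, 3, 3, 3, 3, 3, 3, 3, 3, 3, 3, 3, 3, 3, 3, 3, 3, 1, 1, 1, 1, 1, 1, 1, 1, 1, 1, 1]; 33 cycles in total.
n − c = 77 − 33 = 44; sign = (−1)^44 = +1.
The Jacobi symbol (23|77) = +1 (Zolotarev) agrees.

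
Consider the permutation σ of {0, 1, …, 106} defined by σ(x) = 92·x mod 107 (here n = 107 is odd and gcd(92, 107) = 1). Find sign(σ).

Trace 12: π^k(12) = [12, 34, 25, 53, 61, 48, 29] for k=0..6.
The orbit structure of x ↦ 92x mod 107: 3 orbits of sizes [53, 53, 1].
Σ(ℓ_i−1) = 107−3 = 104; sign = (−1)^104 = +1.
Zolotarev: (92|107) = +1, matching the cycle-count sign.

+1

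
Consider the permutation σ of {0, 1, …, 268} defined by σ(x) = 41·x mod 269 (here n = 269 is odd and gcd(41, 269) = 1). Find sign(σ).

+1

Start at x=120: 120 → 78 → 239 → 115 → 142 → 173 → 99 → … (one orbit).
5 cycles of lengths [67, 67, 67, 67, 1].
sign(π) = (−1)^{n − #cycles} = (−1)^{269−5} = (−1)^264 = +1.
Via Zolotarev, sign(π_{41}) = (41|269) = +1.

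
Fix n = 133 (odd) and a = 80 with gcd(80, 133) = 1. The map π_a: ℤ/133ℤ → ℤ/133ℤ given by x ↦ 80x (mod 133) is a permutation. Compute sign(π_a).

Orbit of 25 under x↦80x: [25, 5, 1, 80, 16, 83, 123]… (length divides ord_133(80)).
Cycle type of π: 18×6 + 9×2 + 6 + 1; total 10 cycles.
10 cycles on 133: each ℓ→(−1)^(ℓ−1), product (−1)^123 = -1.
Check: (80/133) = -1 by Zolotarev.

-1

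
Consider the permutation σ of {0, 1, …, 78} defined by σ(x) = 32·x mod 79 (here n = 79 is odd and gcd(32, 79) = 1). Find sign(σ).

Trace 32: π^k(32) = [32, 76, 62, 9, 51, 52, 5] for k=0..6.
The orbit structure of x ↦ 32x mod 79: 3 orbits of sizes [39, 39, 1].
79 − 3 = 76 transpositions; sign(π) = (−1)^76 = +1.

+1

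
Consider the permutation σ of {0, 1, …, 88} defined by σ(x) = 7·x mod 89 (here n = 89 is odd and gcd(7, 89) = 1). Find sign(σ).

Start at x=42: 42 → 27 → 11 → 77 → 5 → 35 → 67 → … (one orbit).
π_7 has 2 disjoint cycles with lengths [88, 1] on {0,…,88}.
With 2 cycles on 89 points, sign = (−1)^{89−2} = -1.

-1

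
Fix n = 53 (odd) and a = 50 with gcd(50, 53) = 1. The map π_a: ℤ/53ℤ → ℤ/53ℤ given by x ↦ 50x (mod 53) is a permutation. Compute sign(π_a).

Trace 34: π^k(34) = [34, 4, 41, 36, 51, 6, 35] for k=0..6.
2 cycles of lengths [52, 1].
2 cycles on 53: each ℓ→(−1)^(ℓ−1), product (−1)^51 = -1.

-1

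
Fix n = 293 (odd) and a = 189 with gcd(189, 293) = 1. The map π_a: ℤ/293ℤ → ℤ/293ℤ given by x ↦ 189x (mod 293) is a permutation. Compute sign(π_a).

+1

Orbit of 109 under x↦189x: [109, 91, 205, 69, 149, 33, 84]… (length divides ord_293(189)).
Decompose π into cycles: lengths [73, 73, 73, 73, 1] (5 cycles, including the fixed point 0).
Σ(ℓ_i−1) = 293−5 = 288; sign = (−1)^288 = +1.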